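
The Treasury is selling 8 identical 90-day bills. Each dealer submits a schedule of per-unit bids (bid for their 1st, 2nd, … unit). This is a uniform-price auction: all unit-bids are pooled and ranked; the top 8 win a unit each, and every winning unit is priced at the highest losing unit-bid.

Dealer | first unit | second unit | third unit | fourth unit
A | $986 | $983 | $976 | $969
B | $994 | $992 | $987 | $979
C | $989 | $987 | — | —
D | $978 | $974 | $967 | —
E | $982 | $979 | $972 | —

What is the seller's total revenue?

Total revenue: $7,832

Merging the schedules and taking the best 8: 994 (B-1), 992 (B-2), 989 (C-1), 987 (B-3), 987 (C-2), 986 (A-1), 983 (A-2), 982 (E-1)
The (k+1)-th unit-bid is $979.
Allocation: A 2, B 3, C 2, E 1. Every unit priced at $979.
Revenue = 8 × 979 = $7,832.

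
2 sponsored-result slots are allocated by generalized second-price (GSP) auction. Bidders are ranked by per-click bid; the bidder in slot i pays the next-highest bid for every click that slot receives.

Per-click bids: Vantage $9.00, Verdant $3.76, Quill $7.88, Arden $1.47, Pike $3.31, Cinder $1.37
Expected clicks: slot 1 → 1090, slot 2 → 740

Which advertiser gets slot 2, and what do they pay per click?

Ranked by bid: $9.00 (Vantage) > $7.88 (Quill) > $3.76 (Verdant) > …
Slot 2 goes to the second-ranked bidder, Quill, who pays the next bid down: $3.76/click.

Quill; $3.76 per click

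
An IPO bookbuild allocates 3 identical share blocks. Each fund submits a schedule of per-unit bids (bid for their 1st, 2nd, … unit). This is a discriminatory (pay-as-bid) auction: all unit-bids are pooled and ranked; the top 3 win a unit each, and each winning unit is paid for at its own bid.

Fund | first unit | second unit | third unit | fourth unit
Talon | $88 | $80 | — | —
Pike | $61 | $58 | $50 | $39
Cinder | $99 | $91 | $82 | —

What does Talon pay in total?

Talon pays $88

All unit-bids, highest first — top 3: 99 (Cinder-1), 91 (Cinder-2), 88 (Talon-1)
Next rejected bid: $82 (not a price — pay-as-bid).
Talon's winning unit-bids: 88 = $88.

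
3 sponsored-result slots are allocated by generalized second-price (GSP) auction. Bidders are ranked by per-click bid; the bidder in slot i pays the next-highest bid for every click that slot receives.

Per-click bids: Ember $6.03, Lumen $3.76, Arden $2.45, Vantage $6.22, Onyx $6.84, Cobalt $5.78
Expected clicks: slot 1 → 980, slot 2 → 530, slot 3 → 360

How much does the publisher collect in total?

Total revenue: $11372.30

Ranked by bid: $6.84 (Onyx) > $6.22 (Vantage) > $6.03 (Ember) > $5.78 (Cobalt) > …
Slot 1: Onyx pays $6.22 × 980 = $6095.60
Slot 2: Vantage pays $6.03 × 530 = $3195.90
Slot 3: Ember pays $5.78 × 360 = $2080.80
Total = $11372.30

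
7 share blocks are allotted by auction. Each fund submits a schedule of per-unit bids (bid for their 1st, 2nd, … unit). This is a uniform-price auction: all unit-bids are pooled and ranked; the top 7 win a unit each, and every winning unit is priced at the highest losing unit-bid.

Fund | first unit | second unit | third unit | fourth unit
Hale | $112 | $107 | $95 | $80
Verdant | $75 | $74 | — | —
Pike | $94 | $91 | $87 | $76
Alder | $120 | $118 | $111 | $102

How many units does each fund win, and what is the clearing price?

Alder 4, Hale 3; clearing price $94

Merging the schedules and taking the best 7: 120 (Alder-1), 118 (Alder-2), 112 (Hale-1), 111 (Alder-3), 107 (Hale-2), 102 (Alder-4), 95 (Hale-3)
Highest rejected unit-bid = $94.
Allocation: Alder 4, Hale 3.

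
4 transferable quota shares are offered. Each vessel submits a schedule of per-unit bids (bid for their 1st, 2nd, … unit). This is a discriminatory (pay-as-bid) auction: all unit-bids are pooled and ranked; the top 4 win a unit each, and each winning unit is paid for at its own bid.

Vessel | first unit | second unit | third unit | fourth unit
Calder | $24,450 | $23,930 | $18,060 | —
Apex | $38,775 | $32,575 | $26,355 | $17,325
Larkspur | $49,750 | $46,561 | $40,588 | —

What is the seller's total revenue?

Total revenue: $175,674

All unit-bids, highest first — top 4: 49,750 (Larkspur-1), 46,561 (Larkspur-2), 40,588 (Larkspur-3), 38,775 (Apex-1)
Next rejected bid: $32,575 (not a price — pay-as-bid).
Each winning unit pays its own bid.
Revenue = 49,750 + 46,561 + 40,588 + 38,775 = $175,674.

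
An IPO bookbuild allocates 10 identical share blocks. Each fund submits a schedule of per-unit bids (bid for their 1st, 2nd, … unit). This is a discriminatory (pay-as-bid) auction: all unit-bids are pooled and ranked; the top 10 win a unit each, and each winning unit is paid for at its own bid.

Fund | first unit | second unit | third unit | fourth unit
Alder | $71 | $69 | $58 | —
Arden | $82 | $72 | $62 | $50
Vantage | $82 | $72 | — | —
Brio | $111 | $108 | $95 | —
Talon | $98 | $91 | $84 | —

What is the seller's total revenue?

Pooled unit-bids ranked (top 10): 111 (Brio-1), 108 (Brio-2), 98 (Talon-1), 95 (Brio-3), 91 (Talon-2), 84 (Talon-3), 82 (Arden-1), 82 (Vantage-1), 72 (Arden-2), 72 (Vantage-2)
Next rejected bid: $71 (not a price — pay-as-bid).
Each winning unit pays its own bid.
Revenue = 111 + 108 + 98 + 95 + 91 + 84 + 82 + 82 + 72 + 72 = $895.

Total revenue: $895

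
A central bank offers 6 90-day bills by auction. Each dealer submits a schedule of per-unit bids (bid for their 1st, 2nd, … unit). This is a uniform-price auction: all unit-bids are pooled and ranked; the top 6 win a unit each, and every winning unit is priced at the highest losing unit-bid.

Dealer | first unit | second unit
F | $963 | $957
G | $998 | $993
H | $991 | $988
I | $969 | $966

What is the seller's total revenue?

All unit-bids, highest first — top 6: 998 (G-1), 993 (G-2), 991 (H-1), 988 (H-2), 969 (I-1), 966 (I-2)
First bid not allocated: $963.
Allocation: G 2, H 2, I 2. Every unit priced at $963.
Revenue = 6 × 963 = $5,778.

Total revenue: $5,778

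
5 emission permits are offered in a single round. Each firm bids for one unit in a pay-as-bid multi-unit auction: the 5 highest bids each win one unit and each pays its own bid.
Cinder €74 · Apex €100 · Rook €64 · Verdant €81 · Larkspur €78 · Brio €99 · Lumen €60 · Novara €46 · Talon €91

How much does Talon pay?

Bids ranked high→low: 100 (Apex), 99 (Brio), 91 (Talon), 81 (Verdant), 78 (Larkspur), 74 (Cinder), 64 (Rook), …
The 5 highest are Apex, Brio, Talon, Verdant, Larkspur.
Talon wins → own bid €91.

Talon pays €91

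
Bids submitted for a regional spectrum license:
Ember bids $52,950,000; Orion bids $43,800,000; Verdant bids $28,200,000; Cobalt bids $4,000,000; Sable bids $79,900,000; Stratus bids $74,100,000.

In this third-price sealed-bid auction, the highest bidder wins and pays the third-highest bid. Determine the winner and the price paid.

Sable pays $52,950,000

Bids in order: 79,900,000 (Sable) > 74,100,000 (Stratus) > 52,950,000 (Ember) > 43,800,000 (Orion) > 28,200,000 (Verdant) > 4,000,000 (Cobalt)
Sable is highest; pays the third-highest bid, $52,950,000.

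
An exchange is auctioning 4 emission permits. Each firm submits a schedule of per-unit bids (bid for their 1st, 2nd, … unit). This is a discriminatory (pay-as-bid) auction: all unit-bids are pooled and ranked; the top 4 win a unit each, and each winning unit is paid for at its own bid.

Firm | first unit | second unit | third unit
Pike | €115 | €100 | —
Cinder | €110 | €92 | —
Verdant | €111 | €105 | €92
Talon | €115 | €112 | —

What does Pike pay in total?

Pooled unit-bids ranked (top 4): 115 (Pike-1), 115 (Talon-1), 112 (Talon-2), 111 (Verdant-1)
Next rejected bid: €110 (not a price — pay-as-bid).
Pike's winning unit-bids: 115 = €115.

Pike pays €115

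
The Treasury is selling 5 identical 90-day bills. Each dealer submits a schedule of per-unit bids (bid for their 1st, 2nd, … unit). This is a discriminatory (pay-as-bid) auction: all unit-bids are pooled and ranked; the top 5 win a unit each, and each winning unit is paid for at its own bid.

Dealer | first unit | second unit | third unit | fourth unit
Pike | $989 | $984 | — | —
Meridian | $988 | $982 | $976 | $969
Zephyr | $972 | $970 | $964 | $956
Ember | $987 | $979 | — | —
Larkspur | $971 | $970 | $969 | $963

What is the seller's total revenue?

Total revenue: $4,930

Pooled unit-bids ranked (top 5): 989 (Pike-1), 988 (Meridian-1), 987 (Ember-1), 984 (Pike-2), 982 (Meridian-2)
Next rejected bid: $979 (not a price — pay-as-bid).
Each winning unit pays its own bid.
Revenue = 989 + 988 + 987 + 984 + 982 = $4,930.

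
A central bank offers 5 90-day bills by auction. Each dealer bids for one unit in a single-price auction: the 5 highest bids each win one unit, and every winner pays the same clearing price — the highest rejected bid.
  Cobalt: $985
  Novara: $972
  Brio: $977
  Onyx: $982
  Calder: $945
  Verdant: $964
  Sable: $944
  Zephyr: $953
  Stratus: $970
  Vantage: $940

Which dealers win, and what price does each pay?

Cobalt, Onyx, Brio, Novara, Stratus; each pays $964

Sorting: 985 (Cobalt), 982 (Onyx), 977 (Brio), 972 (Novara), 970 (Stratus), 964 (Verdant), 953 (Zephyr), …
The 5 highest are Cobalt, Onyx, Brio, Novara, Stratus.
Highest unsuccessful bid: $964 → clearing price.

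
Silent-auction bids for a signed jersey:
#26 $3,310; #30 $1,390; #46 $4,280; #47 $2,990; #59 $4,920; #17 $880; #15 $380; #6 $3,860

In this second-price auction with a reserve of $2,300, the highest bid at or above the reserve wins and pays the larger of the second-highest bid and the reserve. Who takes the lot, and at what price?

#59 pays $4,280

Sorting bids: 4,920 (#59) > 4,280 (#46) > 3,860 (#6) > 3,310 (#26) > 2,990 (#47) > 1,390 (#30) > …
#59 has the top bid at or above the reserve ($4,920).
Second-highest bid $4,280 exceeds the reserve $2,300 → payment $4,280.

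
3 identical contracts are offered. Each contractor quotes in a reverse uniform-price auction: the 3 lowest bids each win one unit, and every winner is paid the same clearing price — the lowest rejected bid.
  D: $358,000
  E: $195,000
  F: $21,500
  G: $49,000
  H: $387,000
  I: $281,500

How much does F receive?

Bids ranked low→high: 21,500 (F), 49,000 (G), 195,000 (E), 281,500 (I), 358,000 (D), …
Winners (3 units): F, G, E.
Clearing price = lowest rejected bid = $281,500.
F wins → is paid $281,500.

F is paid $281,500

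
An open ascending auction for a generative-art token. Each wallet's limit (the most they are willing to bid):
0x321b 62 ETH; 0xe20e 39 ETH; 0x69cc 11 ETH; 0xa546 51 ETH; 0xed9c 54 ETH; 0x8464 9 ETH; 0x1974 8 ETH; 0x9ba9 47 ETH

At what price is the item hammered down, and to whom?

Limits ranked: 62 (0x321b) > 54 (0xed9c) > 51 (0xa546) > 47 (0x9ba9) > 39 (0xe20e) > 11 (0x69cc) > …
0xed9c is the last rival to drop out, at 54 ETH; 0x321b remains and wins at that price.

0x321b wins at 54 ETH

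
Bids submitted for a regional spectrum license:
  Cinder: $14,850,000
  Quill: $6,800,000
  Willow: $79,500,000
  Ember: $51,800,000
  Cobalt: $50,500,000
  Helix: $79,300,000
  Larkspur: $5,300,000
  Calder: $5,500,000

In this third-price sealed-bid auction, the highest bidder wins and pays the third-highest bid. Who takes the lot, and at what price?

Rule: the highest bidder wins and pays the third-highest bid.
Bids in order: 79,500,000 (Willow) > 79,300,000 (Helix) > 51,800,000 (Ember) > 50,500,000 (Cobalt) > 14,850,000 (Cinder) > 6,800,000 (Quill) > …
Willow is highest; pays the third-highest bid, $51,800,000.

Willow pays $51,800,000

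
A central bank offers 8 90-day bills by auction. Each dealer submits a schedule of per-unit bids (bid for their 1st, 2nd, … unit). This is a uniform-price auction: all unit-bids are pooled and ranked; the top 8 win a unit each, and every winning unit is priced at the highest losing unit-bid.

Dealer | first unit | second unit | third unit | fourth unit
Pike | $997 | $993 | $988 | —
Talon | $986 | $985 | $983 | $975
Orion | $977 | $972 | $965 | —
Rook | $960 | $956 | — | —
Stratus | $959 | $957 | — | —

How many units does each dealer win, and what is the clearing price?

Orion 1, Pike 3, Talon 4; clearing price $972

Pooled unit-bids ranked (top 8): 997 (Pike-1), 993 (Pike-2), 988 (Pike-3), 986 (Talon-1), 985 (Talon-2), 983 (Talon-3), 977 (Orion-1), 975 (Talon-4)
First bid not allocated: $972.
Allocation: Orion 1, Pike 3, Talon 4.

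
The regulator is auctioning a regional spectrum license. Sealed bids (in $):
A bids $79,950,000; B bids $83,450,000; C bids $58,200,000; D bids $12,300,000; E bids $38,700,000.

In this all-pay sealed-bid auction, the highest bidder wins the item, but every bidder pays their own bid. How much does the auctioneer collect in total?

Rule: the highest bidder wins the item, but every bidder pays their own bid.
Bids ranked: 83,450,000 (B) > 79,950,000 (A) > 58,200,000 (C) > 38,700,000 (E) > 12,300,000 (D)
B wins with the top bid; all bids are sunk regardless.
Every bidder forfeits their bid regardless of winning.
Revenue = 79,950,000 + 83,450,000 + 58,200,000 + 12,300,000 + 38,700,000 = $272,600,000.

Total revenue: $272,600,000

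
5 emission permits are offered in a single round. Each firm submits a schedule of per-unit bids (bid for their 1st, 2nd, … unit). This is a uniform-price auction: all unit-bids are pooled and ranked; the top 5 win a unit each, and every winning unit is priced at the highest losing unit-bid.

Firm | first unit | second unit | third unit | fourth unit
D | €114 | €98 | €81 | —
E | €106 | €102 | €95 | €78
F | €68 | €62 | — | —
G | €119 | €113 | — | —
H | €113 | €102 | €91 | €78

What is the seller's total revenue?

All unit-bids, highest first — top 5: 119 (G-1), 114 (D-1), 113 (G-2), 113 (H-1), 106 (E-1)
First bid not allocated: €102.
Allocation: D 1, E 1, G 2, H 1. Every unit priced at €102.
Revenue = 5 × 102 = €510.

Total revenue: €510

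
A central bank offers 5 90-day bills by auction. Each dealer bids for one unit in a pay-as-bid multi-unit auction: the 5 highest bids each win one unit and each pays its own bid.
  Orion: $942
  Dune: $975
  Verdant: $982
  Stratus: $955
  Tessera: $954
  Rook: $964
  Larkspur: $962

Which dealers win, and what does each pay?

Bids ranked high→low: 982 (Verdant), 975 (Dune), 964 (Rook), 962 (Larkspur), 955 (Stratus), 954 (Tessera), 942 (Orion)
The 5 highest are Verdant, Dune, Rook, Larkspur, Stratus.
Each winner pays its own bid: Verdant $982, Dune $975, Rook $964, Larkspur $962, Stratus $955.

Verdant $982, Dune $975, Rook $964, Larkspur $962, Stratus $955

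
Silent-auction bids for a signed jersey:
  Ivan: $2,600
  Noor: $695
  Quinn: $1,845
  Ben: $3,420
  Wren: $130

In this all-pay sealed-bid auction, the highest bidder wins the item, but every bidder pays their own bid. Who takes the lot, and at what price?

Ben pays $3,420

All-pay sealed-bid auction: the highest bidder wins the item, but every bidder pays their own bid.
Sorting bids: 3,420 (Ben) > 2,600 (Ivan) > 1,845 (Quinn) > 695 (Noor) > 130 (Wren)
Ben is highest and takes the item; every bidder forfeits their bid.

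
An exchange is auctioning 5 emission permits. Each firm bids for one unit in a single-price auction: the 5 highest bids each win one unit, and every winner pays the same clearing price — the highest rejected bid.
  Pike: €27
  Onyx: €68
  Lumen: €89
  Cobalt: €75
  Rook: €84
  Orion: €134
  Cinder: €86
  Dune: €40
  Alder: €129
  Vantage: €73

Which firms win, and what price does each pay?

Ordering the bids: 134 (Orion), 129 (Alder), 89 (Lumen), 86 (Cinder), 84 (Rook), 75 (Cobalt), 73 (Vantage), …
The 5 highest are Orion, Alder, Lumen, Cinder, Rook.
Clearing price = highest rejected bid = €75.

Orion, Alder, Lumen, Cinder, Rook; each pays €75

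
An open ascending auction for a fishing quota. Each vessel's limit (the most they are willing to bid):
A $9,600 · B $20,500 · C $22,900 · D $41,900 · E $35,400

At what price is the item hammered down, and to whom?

D wins at $35,400

Sorting limits: 41,900 (D) > 35,400 (E) > 22,900 (C) > 20,500 (B) > 9,600 (A)
Bidding ends when E exits at $35,400; D takes it.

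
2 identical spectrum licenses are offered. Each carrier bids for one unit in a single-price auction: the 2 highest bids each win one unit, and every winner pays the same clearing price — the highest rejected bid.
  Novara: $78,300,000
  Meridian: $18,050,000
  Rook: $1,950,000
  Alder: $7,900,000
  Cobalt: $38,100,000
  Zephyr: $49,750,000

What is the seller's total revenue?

Ordering the bids: 78,300,000 (Novara), 49,750,000 (Zephyr), 38,100,000 (Cobalt), 18,050,000 (Meridian), …
Top 2: Novara, Zephyr.
Highest unsuccessful bid: $38,100,000 → clearing price.
Total revenue = 2 × $38,100,000 = $76,200,000.

Total revenue: $76,200,000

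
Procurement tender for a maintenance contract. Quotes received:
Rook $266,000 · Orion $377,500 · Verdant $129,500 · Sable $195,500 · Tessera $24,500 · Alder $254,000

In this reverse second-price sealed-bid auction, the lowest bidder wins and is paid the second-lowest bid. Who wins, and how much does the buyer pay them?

Rule: the lowest bidder wins and is paid the second-lowest bid.
Bids ranked: 24,500 (Tessera) < 129,500 (Verdant) < 195,500 (Sable) < 254,000 (Alder) < 266,000 (Rook) < 377,500 (Orion)
Second-price: Tessera is paid Verdant's bid of $129,500.

Tessera is paid $129,500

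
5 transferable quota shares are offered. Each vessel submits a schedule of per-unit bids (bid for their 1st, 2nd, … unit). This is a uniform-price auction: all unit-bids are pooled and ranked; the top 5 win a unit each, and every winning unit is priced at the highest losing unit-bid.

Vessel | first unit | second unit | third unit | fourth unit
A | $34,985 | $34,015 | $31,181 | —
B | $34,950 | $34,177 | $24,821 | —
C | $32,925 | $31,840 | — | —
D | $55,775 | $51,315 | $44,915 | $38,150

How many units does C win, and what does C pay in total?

Merging the schedules and taking the best 5: 55,775 (D-1), 51,315 (D-2), 44,915 (D-3), 38,150 (D-4), 34,985 (A-1)
Highest rejected unit-bid = $34,950.
C wins 0 unit(s) at $34,950 each.

C: 0 units, pays $0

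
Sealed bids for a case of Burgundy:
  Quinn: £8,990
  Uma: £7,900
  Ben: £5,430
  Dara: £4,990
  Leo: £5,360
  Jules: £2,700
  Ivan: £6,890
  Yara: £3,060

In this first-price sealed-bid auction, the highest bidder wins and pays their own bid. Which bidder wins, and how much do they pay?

First-price sealed-bid auction: the highest bidder wins and pays their own bid.
Bids ranked: 8,990 (Quinn) > 7,900 (Uma) > 6,890 (Ivan) > 5,430 (Ben) > 5,360 (Leo) > 4,990 (Dara) > …
First-price: Quinn pays what they bid, £8,990.

Quinn pays £8,990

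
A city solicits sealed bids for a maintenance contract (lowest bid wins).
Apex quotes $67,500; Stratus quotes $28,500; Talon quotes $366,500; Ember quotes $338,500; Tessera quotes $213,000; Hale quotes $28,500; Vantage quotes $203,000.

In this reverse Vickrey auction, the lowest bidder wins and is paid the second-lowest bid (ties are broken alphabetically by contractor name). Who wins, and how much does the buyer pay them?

Hale is paid $28,500

Sorting bids: 28,500 (Hale) < 28,500 (Stratus) < 67,500 (Apex) < 203,000 (Vantage) < 213,000 (Tessera) < 338,500 (Ember) < …
Hale and Stratus tie at $28,500; tie-break gives it to Hale.
Hale is lowest; is paid the second-lowest bid, $28,500.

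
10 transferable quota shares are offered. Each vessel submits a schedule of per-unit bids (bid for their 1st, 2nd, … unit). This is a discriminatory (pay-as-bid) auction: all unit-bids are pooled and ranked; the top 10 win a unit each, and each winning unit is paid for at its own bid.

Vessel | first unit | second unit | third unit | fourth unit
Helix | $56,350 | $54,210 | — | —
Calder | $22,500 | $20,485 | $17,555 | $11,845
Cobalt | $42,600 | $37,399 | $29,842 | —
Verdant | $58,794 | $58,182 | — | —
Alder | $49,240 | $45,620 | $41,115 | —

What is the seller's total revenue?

All unit-bids, highest first — top 10: 58,794 (Verdant-1), 58,182 (Verdant-2), 56,350 (Helix-1), 54,210 (Helix-2), 49,240 (Alder-1), 45,620 (Alder-2), 42,600 (Cobalt-1), 41,115 (Alder-3), 37,399 (Cobalt-2), 29,842 (Cobalt-3)
Next rejected bid: $22,500 (not a price — pay-as-bid).
Each winning unit pays its own bid.
Revenue = 58,794 + 58,182 + 56,350 + 54,210 + 49,240 + 45,620 + 42,600 + 41,115 + 37,399 + 29,842 = $473,352.

Total revenue: $473,352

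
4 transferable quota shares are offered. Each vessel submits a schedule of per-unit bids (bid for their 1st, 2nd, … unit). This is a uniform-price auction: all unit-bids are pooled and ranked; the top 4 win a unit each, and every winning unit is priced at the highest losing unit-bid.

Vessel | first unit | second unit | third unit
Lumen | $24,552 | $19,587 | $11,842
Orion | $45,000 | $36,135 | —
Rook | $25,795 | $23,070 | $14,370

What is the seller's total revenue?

Total revenue: $92,280

Merging the schedules and taking the best 4: 45,000 (Orion-1), 36,135 (Orion-2), 25,795 (Rook-1), 24,552 (Lumen-1)
Highest rejected unit-bid = $23,070.
Allocation: Lumen 1, Orion 2, Rook 1. Every unit priced at $23,070.
Revenue = 4 × 23,070 = $92,280.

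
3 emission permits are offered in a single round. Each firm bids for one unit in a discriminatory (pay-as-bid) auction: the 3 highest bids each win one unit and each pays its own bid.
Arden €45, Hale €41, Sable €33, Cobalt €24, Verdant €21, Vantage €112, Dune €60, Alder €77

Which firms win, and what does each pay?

Ordering the bids: 112 (Vantage), 77 (Alder), 60 (Dune), 45 (Arden), 41 (Hale), …
The 3 highest are Vantage, Alder, Dune.
Each winner pays its own bid: Vantage €112, Alder €77, Dune €60.

Vantage €112, Alder €77, Dune €60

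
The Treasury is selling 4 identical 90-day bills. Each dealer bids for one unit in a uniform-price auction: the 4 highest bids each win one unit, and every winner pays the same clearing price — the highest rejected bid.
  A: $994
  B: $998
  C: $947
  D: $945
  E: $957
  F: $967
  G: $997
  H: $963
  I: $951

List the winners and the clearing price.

B, G, A, F; each pays $963

Sorting: 998 (B), 997 (G), 994 (A), 967 (F), 963 (H), 957 (E), …
Winners (4 units): B, G, A, F.
Highest unsuccessful bid: $963 → clearing price.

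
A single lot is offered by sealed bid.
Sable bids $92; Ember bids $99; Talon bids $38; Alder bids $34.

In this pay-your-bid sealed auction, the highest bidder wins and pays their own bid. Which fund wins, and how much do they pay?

Ember pays $99

Rule: the highest bidder wins and pays their own bid.
Sorting bids: 99 (Ember) > 92 (Sable) > 38 (Talon) > 34 (Alder)
First-price: Ember pays what they bid, $99.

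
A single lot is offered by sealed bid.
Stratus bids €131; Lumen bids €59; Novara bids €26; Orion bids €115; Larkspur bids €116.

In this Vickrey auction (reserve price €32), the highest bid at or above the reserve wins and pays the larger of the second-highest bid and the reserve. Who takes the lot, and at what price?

Stratus pays €116

Bids in order: 131 (Stratus) > 116 (Larkspur) > 115 (Orion) > 59 (Lumen) > 26 (Novara)
Stratus has the top bid at or above the reserve (€131).
max(second-highest €116, reserve €32) = €116; the reserve does not bind.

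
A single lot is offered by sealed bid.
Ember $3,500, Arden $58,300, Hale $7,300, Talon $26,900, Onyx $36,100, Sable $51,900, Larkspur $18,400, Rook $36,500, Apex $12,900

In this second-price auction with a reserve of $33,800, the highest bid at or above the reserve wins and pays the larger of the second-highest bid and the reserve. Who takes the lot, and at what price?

Sorting bids: 58,300 (Arden) > 51,900 (Sable) > 36,500 (Rook) > 36,100 (Onyx) > 26,900 (Talon) > 18,400 (Larkspur) > …
Highest eligible bid: Arden at $58,300.
max(second-highest $51,900, reserve $33,800) = $51,900; the reserve does not bind.

Arden pays $51,900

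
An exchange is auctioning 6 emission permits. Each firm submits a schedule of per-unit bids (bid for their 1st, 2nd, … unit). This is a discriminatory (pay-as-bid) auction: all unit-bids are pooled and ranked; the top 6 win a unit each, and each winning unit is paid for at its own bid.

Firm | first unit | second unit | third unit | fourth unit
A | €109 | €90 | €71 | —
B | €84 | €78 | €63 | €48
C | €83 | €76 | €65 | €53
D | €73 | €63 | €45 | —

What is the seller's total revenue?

All unit-bids, highest first — top 6: 109 (A-1), 90 (A-2), 84 (B-1), 83 (C-1), 78 (B-2), 76 (C-2)
Next rejected bid: €73 (not a price — pay-as-bid).
Each winning unit pays its own bid.
Revenue = 109 + 90 + 84 + 83 + 78 + 76 = €520.

Total revenue: €520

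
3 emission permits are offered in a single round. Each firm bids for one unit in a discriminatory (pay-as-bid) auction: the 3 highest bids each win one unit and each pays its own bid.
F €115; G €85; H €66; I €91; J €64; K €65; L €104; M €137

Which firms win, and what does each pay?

M €137, F €115, L €104

Ordering the bids: 137 (M), 115 (F), 104 (L), 91 (I), 85 (G), …
Winners (3 units): M, F, L.
Each winner pays its own bid: M €137, F €115, L €104.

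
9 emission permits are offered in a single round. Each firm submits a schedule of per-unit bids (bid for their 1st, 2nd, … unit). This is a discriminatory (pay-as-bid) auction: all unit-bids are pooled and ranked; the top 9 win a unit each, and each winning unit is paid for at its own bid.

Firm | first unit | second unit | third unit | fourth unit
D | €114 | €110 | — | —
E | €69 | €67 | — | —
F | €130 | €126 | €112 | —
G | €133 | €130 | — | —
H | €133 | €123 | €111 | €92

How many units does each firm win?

Merging the schedules and taking the best 9: 133 (G-1), 133 (H-1), 130 (F-1), 130 (G-2), 126 (F-2), 123 (H-2), 114 (D-1), 112 (F-3), 111 (H-3)
Next rejected bid: €110 (not a price — pay-as-bid).
Allocation: D 1, F 3, G 2, H 3.

D 1, F 3, G 2, H 3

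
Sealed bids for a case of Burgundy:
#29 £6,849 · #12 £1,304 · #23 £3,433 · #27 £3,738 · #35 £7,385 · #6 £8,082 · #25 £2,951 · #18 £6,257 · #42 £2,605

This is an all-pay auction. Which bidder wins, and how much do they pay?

#6 pays £8,082

Bids in order: 8,082 (#6) > 7,385 (#35) > 6,849 (#29) > 6,257 (#18) > 3,738 (#27) > 3,433 (#23) > …
#6 wins with the top bid; all bids are sunk regardless.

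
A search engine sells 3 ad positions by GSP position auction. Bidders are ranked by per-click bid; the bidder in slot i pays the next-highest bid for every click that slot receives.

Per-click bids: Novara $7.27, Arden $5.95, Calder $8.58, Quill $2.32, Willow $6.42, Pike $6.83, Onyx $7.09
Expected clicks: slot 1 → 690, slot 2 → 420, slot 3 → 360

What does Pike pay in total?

Sorting advertisers: $8.58 (Calder) > $7.27 (Novara) > $7.09 (Onyx) > $6.83 (Pike) > …
Pike ranks below slot 3 → no slot, pays nothing.

Pike pays $0.00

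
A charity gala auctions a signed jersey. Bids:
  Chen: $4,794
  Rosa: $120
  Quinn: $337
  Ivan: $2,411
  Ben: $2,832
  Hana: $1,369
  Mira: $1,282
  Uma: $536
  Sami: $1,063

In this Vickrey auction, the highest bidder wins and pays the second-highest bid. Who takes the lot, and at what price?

Bids in order: 4,794 (Chen) > 2,832 (Ben) > 2,411 (Ivan) > 1,369 (Hana) > 1,282 (Mira) > 1,063 (Sami) > …
Chen wins with the highest bid; price is set by the runner-up at $2,832.

Chen pays $2,832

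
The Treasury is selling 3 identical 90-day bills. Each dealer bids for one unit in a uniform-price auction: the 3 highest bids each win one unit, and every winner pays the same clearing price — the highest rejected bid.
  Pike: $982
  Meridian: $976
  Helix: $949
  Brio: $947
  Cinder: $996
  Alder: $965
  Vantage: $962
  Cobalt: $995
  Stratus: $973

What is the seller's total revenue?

Total revenue: $2,928

Ordering the bids: 996 (Cinder), 995 (Cobalt), 982 (Pike), 976 (Meridian), 973 (Stratus), …
The 3 highest are Cinder, Cobalt, Pike.
First losing bid is Meridian's $976, which sets the uniform price.
Total revenue = 3 × $976 = $2,928.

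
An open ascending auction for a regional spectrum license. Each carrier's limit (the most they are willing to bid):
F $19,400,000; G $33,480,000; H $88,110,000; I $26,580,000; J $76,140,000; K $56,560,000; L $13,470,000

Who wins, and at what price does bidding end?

Sorting limits: 88,110,000 (H) > 76,140,000 (J) > 56,560,000 (K) > 33,480,000 (G) > 26,580,000 (I) > 19,400,000 (F) > …
Once the price passes $76,140,000, only H is left; the hammer falls at J's limit of $76,140,000.

H wins at $76,140,000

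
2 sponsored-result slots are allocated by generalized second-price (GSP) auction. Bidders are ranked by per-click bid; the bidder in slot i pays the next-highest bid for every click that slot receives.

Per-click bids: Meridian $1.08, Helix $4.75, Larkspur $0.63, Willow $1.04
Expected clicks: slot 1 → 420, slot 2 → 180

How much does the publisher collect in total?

Total revenue: $640.80

Sorting advertisers: $4.75 (Helix) > $1.08 (Meridian) > $1.04 (Willow) > …
Slot 1: Helix pays $1.08 × 420 = $453.60
Slot 2: Meridian pays $1.04 × 180 = $187.20
Total = $640.80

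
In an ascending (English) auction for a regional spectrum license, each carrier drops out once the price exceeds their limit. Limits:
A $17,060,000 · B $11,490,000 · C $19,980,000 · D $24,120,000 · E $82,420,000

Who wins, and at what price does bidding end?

Rule: the price rises until one bidder remains; the winner pays the price at which the last rival dropped out.
Limits ranked: 82,420,000 (E) > 24,120,000 (D) > 19,980,000 (C) > 17,060,000 (A) > 11,490,000 (B)
D is the last rival to drop out, at $24,120,000; E remains and wins at that price.

E wins at $24,120,000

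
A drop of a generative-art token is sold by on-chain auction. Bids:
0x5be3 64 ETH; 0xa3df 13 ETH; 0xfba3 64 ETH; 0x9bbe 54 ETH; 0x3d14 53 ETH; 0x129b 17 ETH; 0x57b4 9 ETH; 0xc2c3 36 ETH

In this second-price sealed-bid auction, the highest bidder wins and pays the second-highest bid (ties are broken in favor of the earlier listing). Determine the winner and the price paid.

0x5be3 pays 64 ETH

Bids ranked: 64 (0x5be3) > 64 (0xfba3) > 54 (0x9bbe) > 53 (0x3d14) > 36 (0xc2c3) > 17 (0x129b) > …
0x5be3 and 0xfba3 tie at 64 ETH; tie-break gives it to 0x5be3.
Second-price: 0x5be3 pays 0xfba3's bid of 64 ETH.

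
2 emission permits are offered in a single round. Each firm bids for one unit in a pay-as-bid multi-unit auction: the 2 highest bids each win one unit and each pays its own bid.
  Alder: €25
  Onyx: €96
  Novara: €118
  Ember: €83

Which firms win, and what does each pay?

Ordering the bids: 118 (Novara), 96 (Onyx), 83 (Ember), 25 (Alder)
Top 2: Novara, Onyx.
Each winner pays its own bid: Novara €118, Onyx €96.

Novara €118, Onyx €96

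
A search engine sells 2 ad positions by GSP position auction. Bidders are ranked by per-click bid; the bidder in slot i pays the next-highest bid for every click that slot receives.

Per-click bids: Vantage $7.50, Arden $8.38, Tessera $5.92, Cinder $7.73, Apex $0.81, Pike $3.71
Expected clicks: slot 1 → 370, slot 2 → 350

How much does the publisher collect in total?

Ranked by bid: $8.38 (Arden) > $7.73 (Cinder) > $7.50 (Vantage) > …
Slot 1: Arden pays $7.73 × 370 = $2860.10
Slot 2: Cinder pays $7.50 × 350 = $2625.00
Total = $5485.10

Total revenue: $5485.10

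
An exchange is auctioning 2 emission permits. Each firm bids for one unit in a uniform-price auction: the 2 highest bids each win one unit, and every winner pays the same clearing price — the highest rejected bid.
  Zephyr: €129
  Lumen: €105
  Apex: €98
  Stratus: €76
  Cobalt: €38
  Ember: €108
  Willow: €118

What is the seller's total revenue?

Total revenue: €216

Ordering the bids: 129 (Zephyr), 118 (Willow), 108 (Ember), 105 (Lumen), …
Top 2: Zephyr, Willow.
First losing bid is Ember's €108, which sets the uniform price.
Total revenue = 2 × €108 = €216.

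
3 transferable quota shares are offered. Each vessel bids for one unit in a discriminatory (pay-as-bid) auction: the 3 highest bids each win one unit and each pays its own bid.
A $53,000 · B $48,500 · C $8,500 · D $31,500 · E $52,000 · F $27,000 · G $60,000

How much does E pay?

E pays $52,000

Sorting: 60,000 (G), 53,000 (A), 52,000 (E), 48,500 (B), 31,500 (D), …
Top 3: G, A, E.
E wins → own bid $52,000.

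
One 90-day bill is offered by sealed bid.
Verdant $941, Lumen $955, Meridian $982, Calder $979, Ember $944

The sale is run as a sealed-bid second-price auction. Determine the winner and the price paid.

Rule: the highest bidder wins and pays the second-highest bid.
Sorting bids: 982 (Meridian) > 979 (Calder) > 955 (Lumen) > 944 (Ember) > 941 (Verdant)
Meridian is highest; pays the second-highest bid, $979.

Meridian pays $979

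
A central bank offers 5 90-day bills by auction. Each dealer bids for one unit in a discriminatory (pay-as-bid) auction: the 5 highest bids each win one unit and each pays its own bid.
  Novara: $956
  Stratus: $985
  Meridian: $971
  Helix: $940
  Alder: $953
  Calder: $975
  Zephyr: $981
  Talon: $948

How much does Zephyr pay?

Zephyr pays $981

Ordering the bids: 985 (Stratus), 981 (Zephyr), 975 (Calder), 971 (Meridian), 956 (Novara), 953 (Alder), 948 (Talon), …
The 5 highest are Stratus, Zephyr, Calder, Meridian, Novara.
Zephyr wins → own bid $981.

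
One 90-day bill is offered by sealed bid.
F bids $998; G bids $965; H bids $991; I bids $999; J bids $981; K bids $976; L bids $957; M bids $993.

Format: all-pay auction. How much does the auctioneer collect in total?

Total revenue: $7,860

Bids in order: 999 (I) > 998 (F) > 993 (M) > 991 (H) > 981 (J) > 976 (K) > …
I wins with the top bid; all bids are sunk regardless.
Every bidder forfeits their bid regardless of winning.
Revenue = 998 + 965 + 991 + 999 + 981 + 976 + 957 + 993 = $7,860.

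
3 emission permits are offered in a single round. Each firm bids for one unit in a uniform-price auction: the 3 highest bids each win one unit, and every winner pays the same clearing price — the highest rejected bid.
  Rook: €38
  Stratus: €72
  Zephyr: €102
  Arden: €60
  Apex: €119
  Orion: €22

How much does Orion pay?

Orion pays €0

Ordering the bids: 119 (Apex), 102 (Zephyr), 72 (Stratus), 60 (Arden), 38 (Rook), …
Top 3: Apex, Zephyr, Stratus.
Clearing price = highest rejected bid = €60.
Orion does not win → pays €0.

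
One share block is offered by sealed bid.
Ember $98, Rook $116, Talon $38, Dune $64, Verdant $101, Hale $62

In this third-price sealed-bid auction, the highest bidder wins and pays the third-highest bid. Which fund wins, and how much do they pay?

Rook pays $98

Third-price sealed-bid auction: the highest bidder wins and pays the third-highest bid.
Sorting bids: 116 (Rook) > 101 (Verdant) > 98 (Ember) > 64 (Dune) > 62 (Hale) > 38 (Talon)
Rook wins; payment is bid #3 in the ranking = $98.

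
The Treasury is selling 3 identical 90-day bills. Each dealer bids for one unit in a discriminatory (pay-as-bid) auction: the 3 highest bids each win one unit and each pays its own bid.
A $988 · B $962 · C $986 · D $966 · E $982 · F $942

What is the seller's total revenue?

Sorting: 988 (A), 986 (C), 982 (E), 966 (D), 962 (B), …
Winners (3 units): A, C, E.
Total revenue = 988 + 986 + 982 = $2,956.

Total revenue: $2,956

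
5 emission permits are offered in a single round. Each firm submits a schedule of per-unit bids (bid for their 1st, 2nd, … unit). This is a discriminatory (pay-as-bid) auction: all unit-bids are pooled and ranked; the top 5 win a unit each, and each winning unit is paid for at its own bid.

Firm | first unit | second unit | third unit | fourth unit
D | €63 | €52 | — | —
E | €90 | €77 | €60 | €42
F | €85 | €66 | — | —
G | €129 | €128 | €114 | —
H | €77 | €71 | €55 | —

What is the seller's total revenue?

Merging the schedules and taking the best 5: 129 (G-1), 128 (G-2), 114 (G-3), 90 (E-1), 85 (F-1)
Next rejected bid: €77 (not a price — pay-as-bid).
Each winning unit pays its own bid.
Revenue = 129 + 128 + 114 + 90 + 85 = €546.

Total revenue: €546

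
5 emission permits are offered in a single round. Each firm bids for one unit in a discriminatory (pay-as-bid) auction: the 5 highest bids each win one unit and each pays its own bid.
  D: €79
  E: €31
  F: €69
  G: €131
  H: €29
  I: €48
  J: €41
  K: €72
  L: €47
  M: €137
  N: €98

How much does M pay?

M pays €137

Sorting: 137 (M), 131 (G), 98 (N), 79 (D), 72 (K), 69 (F), 48 (I), …
The 5 highest are M, G, N, D, K.
M wins → own bid €137.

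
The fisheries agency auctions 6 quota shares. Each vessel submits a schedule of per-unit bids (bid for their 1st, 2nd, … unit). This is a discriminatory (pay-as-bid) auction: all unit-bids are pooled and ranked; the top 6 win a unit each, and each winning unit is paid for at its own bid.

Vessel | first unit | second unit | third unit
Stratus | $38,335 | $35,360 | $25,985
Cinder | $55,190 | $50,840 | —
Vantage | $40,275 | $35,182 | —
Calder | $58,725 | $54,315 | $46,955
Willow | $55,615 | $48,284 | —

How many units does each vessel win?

Calder 2, Cinder 2, Willow 2

All unit-bids, highest first — top 6: 58,725 (Calder-1), 55,615 (Willow-1), 55,190 (Cinder-1), 54,315 (Calder-2), 50,840 (Cinder-2), 48,284 (Willow-2)
Next rejected bid: $46,955 (not a price — pay-as-bid).
Allocation: Calder 2, Cinder 2, Willow 2.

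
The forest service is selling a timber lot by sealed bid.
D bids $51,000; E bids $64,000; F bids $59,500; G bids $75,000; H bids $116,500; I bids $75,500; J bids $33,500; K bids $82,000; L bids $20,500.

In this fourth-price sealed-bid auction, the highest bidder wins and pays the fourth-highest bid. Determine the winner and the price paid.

H pays $75,000

Bids ranked: 116,500 (H) > 82,000 (K) > 75,500 (I) > 75,000 (G) > 64,000 (E) > 59,500 (F) > …
H wins; payment is bid #4 in the ranking = $75,000.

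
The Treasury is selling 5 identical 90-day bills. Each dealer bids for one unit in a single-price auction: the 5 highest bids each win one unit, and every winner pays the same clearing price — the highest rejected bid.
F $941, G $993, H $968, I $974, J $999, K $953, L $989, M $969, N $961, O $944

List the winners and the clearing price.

Bids ranked high→low: 999 (J), 993 (G), 989 (L), 974 (I), 969 (M), 968 (H), 961 (N), …
Top 5: J, G, L, I, M.
Clearing price = highest rejected bid = $968.

J, G, L, I, M; each pays $968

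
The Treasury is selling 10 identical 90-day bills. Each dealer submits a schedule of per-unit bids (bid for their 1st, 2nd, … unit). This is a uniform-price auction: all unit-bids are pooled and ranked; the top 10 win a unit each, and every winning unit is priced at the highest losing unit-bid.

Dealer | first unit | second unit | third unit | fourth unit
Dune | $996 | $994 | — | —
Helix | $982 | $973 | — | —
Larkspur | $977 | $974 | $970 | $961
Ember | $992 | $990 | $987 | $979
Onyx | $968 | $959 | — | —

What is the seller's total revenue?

Total revenue: $9,700

All unit-bids, highest first — top 10: 996 (Dune-1), 994 (Dune-2), 992 (Ember-1), 990 (Ember-2), 987 (Ember-3), 982 (Helix-1), 979 (Ember-4), 977 (Larkspur-1), 974 (Larkspur-2), 973 (Helix-2)
Highest rejected unit-bid = $970.
Allocation: Dune 2, Ember 4, Helix 2, Larkspur 2. Every unit priced at $970.
Revenue = 10 × 970 = $9,700.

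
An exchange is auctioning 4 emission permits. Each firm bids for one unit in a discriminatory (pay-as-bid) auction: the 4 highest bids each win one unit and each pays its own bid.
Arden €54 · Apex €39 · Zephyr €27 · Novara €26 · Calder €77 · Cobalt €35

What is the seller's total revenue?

Total revenue: €205

Bids ranked high→low: 77 (Calder), 54 (Arden), 39 (Apex), 35 (Cobalt), 27 (Zephyr), 26 (Novara)
Winners (4 units): Calder, Arden, Apex, Cobalt.
Total revenue = 77 + 54 + 39 + 35 = €205.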